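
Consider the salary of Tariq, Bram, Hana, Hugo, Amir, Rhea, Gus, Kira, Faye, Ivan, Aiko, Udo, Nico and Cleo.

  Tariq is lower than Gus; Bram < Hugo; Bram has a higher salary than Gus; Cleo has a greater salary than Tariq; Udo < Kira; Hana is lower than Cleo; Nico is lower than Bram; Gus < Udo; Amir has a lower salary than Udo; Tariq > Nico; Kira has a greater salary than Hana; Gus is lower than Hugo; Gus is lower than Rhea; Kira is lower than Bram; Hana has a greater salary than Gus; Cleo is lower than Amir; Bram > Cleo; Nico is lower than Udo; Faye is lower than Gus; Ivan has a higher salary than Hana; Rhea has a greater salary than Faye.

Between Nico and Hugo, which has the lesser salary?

Nico

Following the relations from Nico: Nico < Tariq < Gus < Hana < Cleo < Amir < Udo < Kira < Bram < Hugo.
So Nico < Hugo; Nico is the lower of the two.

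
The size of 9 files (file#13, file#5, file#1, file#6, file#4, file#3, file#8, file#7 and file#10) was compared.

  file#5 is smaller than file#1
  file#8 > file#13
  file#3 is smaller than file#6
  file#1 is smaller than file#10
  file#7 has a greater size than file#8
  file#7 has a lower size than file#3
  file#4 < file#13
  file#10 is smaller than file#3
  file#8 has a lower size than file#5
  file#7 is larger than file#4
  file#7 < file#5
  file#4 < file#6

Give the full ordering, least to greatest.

Each adjacent pair is fixed by a given relation: file#4 < file#13; file#13 < file#8; file#8 < file#7; file#7 < file#5; file#5 < file#1; file#1 < file#10; file#10 < file#3; file#3 < file#6. Chaining them end to end gives the full order.

file#4 < file#13 < file#8 < file#7 < file#5 < file#1 < file#10 < file#3 < file#6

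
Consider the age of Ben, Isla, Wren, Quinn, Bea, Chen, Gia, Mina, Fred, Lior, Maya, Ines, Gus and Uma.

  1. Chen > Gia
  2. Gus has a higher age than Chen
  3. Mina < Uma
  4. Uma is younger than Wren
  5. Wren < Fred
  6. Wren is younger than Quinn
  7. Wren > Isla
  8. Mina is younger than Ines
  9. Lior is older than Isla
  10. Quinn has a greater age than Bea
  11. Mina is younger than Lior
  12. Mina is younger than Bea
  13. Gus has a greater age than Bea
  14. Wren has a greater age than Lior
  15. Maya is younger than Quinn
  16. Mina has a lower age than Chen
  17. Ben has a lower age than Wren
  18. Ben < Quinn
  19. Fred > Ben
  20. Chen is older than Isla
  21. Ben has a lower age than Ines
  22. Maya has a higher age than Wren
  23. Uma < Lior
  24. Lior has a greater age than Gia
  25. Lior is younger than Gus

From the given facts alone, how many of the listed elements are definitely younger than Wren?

Directly below Wren: Uma, Isla, Ben, Lior.
One step further: Mina, Gia (6 so far).
No other element is forced below Wren by the given relations, so the count is 6.

6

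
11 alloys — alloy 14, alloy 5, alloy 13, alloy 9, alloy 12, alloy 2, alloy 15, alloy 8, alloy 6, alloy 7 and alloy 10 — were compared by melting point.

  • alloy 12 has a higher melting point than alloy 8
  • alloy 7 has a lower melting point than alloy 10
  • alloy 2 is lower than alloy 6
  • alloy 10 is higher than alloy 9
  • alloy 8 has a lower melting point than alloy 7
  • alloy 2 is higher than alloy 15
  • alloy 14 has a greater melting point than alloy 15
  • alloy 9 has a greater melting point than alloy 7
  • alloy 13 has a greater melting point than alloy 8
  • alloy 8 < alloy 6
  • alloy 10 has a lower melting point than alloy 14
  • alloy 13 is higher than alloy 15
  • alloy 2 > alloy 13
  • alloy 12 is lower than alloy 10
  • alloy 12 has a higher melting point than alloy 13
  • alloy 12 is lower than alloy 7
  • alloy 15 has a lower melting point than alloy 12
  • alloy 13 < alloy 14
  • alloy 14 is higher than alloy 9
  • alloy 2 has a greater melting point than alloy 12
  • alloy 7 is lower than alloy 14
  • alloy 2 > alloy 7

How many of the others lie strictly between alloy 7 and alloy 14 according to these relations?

Chaining upward from alloy 7 reaches: alloy 9, alloy 2, alloy 10, alloy 6.
Chaining downward from alloy 14 reaches: alloy 8, alloy 15, alloy 13, alloy 12, alloy 9, alloy 10.
Strictly between alloy 7 and alloy 14 are those in both lists: alloy 9, alloy 10 — 2 elements.

2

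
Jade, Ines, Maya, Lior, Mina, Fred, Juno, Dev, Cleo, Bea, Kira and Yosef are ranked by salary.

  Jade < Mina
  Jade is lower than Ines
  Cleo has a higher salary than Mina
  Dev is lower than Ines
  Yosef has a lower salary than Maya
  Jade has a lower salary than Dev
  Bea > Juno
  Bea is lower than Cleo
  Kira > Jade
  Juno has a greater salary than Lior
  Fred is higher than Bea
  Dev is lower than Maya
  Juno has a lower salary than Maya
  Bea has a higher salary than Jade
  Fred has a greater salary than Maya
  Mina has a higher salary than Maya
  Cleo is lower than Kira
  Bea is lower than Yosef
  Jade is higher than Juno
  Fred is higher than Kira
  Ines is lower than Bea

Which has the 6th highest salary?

Yosef

Chaining the given pairs: Lior < Juno < Jade < Dev < Ines < Bea < Yosef < Maya < Mina < Cleo < Kira < Fred.
Counting 6 from the largest end gives Yosef.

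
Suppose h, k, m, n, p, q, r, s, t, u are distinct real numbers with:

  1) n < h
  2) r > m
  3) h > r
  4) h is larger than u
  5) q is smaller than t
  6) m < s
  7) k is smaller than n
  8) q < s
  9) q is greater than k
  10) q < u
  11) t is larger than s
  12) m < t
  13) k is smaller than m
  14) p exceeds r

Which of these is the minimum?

Chaining upward from k: directly above it, m, n, q; then r, u, h, s, t; then p.
That covers every other element, and nothing is given below k, so k is the minimum.

k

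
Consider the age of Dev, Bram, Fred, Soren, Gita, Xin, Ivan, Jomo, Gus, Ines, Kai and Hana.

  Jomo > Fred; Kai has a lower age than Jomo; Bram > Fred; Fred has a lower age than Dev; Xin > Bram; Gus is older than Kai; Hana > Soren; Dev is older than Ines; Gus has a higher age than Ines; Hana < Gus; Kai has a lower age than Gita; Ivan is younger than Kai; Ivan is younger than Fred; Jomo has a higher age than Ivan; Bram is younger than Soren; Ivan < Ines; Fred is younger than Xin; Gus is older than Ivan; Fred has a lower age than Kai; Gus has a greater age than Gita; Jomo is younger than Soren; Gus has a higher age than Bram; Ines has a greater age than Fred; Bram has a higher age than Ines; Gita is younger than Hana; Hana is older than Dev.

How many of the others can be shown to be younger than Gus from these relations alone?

Directly below Gus: Ivan, Ines, Bram, Kai, Gita, Hana.
One step further: Fred, Soren, Dev (9 so far).
One step further: Jomo (10 so far).
Nothing else is reachable below Gus; 10 in all.

10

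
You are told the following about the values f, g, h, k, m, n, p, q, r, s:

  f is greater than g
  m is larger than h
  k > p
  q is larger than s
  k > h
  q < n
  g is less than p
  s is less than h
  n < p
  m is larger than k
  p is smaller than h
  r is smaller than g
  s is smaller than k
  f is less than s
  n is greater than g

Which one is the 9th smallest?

Piecing the relations together gives one ordering: r < g < f < s < q < n < p < h < k < m.
The 9th smallest is k.

k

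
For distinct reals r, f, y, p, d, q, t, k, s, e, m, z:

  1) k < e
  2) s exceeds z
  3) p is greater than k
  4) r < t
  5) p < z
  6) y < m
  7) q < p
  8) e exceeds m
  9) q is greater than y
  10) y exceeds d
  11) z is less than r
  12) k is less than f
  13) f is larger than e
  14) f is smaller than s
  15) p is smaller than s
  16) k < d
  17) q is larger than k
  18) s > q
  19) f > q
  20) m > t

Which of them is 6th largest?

r

Chaining the given pairs: k < d < y < q < p < z < r < t < m < e < f < s.
Counting 6 from the largest end gives r.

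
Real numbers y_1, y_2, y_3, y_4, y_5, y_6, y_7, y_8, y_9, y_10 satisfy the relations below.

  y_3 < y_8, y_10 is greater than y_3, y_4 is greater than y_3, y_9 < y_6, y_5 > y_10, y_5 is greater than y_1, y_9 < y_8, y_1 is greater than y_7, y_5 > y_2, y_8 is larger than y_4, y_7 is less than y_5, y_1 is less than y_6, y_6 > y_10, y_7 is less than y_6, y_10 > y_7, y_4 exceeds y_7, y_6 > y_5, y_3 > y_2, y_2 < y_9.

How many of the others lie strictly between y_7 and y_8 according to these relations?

The relations place y_7 below y_8. An element lies strictly between them when it is forced above y_7 and also forced below y_8.
Above y_7: {y_10, y_4, y_1, y_5, y_6}. Below y_8: {y_2, y_3, y_9, y_4}.
Intersection: {y_4} — 1.

1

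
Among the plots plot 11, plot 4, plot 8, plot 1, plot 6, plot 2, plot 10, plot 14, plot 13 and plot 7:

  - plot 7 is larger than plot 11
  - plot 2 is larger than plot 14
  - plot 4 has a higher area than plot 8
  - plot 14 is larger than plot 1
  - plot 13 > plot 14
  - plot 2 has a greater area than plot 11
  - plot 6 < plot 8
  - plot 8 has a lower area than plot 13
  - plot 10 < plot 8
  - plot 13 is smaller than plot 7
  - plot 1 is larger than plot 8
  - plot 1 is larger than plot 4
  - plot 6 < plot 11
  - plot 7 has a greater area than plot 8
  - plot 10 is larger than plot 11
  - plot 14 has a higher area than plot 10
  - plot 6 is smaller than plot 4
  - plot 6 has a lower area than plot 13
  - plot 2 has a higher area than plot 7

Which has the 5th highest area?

plot 1

The consecutive relations fix a unique order: plot 6 < plot 11 < plot 10 < plot 8 < plot 4 < plot 1 < plot 14 < plot 13 < plot 7 < plot 2.
Counting 5 from the largest end gives plot 1.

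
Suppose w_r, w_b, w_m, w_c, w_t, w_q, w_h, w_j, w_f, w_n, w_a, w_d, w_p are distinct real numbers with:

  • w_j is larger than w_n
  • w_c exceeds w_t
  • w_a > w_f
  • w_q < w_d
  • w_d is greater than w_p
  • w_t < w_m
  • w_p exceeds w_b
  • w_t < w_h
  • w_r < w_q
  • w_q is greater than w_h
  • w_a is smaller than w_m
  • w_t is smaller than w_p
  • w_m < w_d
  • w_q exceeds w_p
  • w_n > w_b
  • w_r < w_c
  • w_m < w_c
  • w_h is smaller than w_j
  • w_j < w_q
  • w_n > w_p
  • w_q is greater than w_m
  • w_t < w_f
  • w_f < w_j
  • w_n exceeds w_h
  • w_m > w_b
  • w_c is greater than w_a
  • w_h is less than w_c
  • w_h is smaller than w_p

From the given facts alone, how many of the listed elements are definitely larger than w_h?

6

From w_h the given relations immediately reach w_p, w_n, w_j, w_q, w_c.
From those, w_d — 6 in total.
Nothing else is reachable above w_h; 6 in all.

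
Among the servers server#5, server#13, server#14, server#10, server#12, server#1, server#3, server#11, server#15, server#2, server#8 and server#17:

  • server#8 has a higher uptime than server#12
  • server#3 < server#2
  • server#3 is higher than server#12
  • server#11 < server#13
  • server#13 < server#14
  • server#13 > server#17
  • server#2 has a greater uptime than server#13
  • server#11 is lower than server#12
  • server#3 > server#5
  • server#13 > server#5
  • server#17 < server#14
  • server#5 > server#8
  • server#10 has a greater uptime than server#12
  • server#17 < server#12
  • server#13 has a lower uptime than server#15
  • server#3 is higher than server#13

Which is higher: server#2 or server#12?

server#2

Chaining the given relations: server#12 < server#8 < server#5 < server#13 < server#3 < server#2.
So server#12 < server#2; server#2 is the higher of the two.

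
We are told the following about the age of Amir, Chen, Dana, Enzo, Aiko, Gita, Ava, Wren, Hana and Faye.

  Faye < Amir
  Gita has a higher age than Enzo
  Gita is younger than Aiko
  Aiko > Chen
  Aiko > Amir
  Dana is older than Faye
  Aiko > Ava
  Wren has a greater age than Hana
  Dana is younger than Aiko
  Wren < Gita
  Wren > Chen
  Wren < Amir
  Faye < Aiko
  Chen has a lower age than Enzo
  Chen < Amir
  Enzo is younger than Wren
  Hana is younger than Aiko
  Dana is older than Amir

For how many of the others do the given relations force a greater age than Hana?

The elements the relations force above Hana are Wren, Gita, Amir, Dana, Aiko — no chain reaches any other.
That is 5.

5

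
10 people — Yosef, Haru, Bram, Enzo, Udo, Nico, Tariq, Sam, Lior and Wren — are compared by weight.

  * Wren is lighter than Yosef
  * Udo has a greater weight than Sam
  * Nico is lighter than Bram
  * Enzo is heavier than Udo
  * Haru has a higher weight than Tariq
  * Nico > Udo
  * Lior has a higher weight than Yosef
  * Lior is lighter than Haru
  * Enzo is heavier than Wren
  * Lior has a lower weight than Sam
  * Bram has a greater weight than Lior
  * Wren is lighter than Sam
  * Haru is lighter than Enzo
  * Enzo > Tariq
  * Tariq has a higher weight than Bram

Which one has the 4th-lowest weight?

Sam

Piecing the relations together gives one ordering: Wren < Yosef < Lior < Sam < Udo < Nico < Bram < Tariq < Haru < Enzo.
The 4th smallest is Sam.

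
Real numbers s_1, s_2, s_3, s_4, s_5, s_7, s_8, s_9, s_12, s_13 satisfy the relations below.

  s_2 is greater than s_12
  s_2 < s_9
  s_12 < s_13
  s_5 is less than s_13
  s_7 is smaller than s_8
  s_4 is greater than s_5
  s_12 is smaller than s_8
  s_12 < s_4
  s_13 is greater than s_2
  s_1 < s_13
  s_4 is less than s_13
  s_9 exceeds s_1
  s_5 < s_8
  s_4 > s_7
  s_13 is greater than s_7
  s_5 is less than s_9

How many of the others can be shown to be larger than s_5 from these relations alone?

Directly above s_5: s_4, s_13, s_8, s_9.
Nothing else is reachable above s_5; 4 in all.

4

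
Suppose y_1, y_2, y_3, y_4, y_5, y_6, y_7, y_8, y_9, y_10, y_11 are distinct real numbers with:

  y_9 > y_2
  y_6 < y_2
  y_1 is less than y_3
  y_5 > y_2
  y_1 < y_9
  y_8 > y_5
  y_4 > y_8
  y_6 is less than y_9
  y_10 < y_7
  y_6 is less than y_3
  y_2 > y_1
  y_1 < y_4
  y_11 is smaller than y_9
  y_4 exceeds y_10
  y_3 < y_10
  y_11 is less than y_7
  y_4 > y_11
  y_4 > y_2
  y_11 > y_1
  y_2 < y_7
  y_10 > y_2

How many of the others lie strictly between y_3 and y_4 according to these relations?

Chaining upward from y_3 reaches: y_10, y_7.
Chaining downward from y_4 reaches: y_1, y_6, y_2, y_11, y_10, y_5, y_8.
Strictly between y_3 and y_4 are those in both lists: y_10 — 1 element.

1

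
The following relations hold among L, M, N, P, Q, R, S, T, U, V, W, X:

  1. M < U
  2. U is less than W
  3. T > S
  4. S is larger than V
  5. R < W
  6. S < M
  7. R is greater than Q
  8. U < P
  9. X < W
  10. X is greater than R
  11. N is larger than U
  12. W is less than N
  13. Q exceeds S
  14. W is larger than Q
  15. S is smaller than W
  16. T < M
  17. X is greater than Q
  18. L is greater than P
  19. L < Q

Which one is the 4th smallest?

M

Chaining the given pairs: V < S < T < M < U < P < L < Q < R < X < W < N.
Counting 4 from the smallest end gives M.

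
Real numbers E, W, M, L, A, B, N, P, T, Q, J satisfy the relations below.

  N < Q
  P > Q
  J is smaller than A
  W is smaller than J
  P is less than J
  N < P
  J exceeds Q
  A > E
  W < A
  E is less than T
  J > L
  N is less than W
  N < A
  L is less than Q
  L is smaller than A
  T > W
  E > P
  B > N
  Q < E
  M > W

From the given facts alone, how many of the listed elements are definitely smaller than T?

6

Directly below T: W, E.
One step further: N, Q, P (5 so far).
One step further: L (6 so far).
No other element is forced below T by the given relations, so the count is 6.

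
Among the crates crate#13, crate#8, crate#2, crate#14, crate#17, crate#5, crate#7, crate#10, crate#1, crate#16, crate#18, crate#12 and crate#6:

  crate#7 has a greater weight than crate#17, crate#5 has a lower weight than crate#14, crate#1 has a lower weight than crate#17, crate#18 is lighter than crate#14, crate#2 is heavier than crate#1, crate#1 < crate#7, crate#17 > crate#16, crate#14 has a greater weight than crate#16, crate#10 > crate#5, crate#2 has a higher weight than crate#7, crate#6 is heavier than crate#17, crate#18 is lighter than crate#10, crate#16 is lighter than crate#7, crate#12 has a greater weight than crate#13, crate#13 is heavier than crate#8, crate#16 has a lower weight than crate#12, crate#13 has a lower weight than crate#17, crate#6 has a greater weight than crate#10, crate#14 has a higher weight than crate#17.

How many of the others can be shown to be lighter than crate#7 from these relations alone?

From crate#7 the given relations immediately reach crate#1, crate#16, crate#17.
From those, crate#13 — 4 in total.
From those, crate#8 — 5 in total.
Nothing else is reachable below crate#7; 5 in all.

5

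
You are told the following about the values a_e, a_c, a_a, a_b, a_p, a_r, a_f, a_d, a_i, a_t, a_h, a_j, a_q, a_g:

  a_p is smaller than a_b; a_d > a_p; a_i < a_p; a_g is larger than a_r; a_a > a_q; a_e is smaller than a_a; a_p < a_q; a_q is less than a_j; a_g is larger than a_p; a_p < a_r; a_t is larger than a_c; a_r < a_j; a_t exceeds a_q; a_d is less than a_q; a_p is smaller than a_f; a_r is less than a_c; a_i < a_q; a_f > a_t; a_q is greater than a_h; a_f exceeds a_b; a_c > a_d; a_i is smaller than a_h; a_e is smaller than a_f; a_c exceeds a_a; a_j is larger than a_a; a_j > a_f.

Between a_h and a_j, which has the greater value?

Following the relations from a_h: a_h < a_q < a_a < a_c < a_t < a_f < a_j.
So a_h < a_j; a_j is the larger of the two.

a_j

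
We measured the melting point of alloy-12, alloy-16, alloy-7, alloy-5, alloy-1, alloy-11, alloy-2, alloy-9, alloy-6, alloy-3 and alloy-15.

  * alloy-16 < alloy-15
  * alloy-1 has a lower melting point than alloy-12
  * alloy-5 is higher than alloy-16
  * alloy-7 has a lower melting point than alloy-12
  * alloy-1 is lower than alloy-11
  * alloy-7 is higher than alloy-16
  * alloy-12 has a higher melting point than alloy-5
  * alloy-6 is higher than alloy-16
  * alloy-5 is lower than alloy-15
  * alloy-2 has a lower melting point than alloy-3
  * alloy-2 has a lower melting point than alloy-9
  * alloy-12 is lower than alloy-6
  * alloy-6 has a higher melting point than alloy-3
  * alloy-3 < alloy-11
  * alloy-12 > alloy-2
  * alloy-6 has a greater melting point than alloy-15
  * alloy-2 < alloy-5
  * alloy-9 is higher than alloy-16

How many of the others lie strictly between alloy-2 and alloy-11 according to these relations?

The relations place alloy-2 below alloy-11. An element lies strictly between them when it is forced above alloy-2 and also forced below alloy-11.
Above alloy-2: {alloy-3, alloy-5, alloy-9, alloy-15, alloy-12, alloy-6}. Below alloy-11: {alloy-3, alloy-1}.
Intersection: {alloy-3} — 1.

1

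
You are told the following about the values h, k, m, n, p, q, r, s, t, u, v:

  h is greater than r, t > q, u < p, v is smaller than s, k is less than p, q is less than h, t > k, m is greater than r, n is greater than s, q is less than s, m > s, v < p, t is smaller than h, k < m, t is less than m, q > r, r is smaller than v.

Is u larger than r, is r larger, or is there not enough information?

Following every chain through r: above r we get v, q, t, s, h, m, n, p.
u is not reached, and no chain runs the other way from u to r.
So the given relations leave the order of r and u undetermined.

undetermined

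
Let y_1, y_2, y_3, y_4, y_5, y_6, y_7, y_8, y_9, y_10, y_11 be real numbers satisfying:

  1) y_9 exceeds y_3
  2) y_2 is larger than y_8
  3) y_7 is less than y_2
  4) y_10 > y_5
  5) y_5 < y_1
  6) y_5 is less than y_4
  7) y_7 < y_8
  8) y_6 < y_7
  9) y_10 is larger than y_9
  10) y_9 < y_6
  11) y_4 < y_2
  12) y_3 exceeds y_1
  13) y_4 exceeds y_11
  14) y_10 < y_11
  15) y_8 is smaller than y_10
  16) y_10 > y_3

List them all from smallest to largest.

Nothing is placed below y_5, so it is least; from there y_5 < y_1; y_1 < y_3; y_3 < y_9; y_9 < y_6; y_6 < y_7; y_7 < y_8; y_8 < y_10; y_10 < y_11; y_11 < y_4; y_4 < y_2, each given directly.

y_5 < y_1 < y_3 < y_9 < y_6 < y_7 < y_8 < y_10 < y_11 < y_4 < y_2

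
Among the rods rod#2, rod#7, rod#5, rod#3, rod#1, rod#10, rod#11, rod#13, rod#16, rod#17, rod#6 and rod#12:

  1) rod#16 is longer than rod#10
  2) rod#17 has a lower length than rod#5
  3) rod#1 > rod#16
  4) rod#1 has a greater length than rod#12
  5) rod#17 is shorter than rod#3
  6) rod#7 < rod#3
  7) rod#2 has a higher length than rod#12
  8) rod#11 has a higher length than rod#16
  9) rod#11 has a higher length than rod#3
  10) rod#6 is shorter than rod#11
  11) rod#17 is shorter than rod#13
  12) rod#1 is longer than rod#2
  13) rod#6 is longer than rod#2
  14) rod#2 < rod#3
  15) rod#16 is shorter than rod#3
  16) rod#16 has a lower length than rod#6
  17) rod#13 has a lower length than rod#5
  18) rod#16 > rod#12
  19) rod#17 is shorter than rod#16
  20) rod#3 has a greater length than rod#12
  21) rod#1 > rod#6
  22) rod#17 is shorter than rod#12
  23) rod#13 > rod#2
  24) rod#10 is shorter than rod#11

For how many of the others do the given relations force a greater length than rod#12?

Directly above rod#12: rod#2, rod#16, rod#3, rod#1.
One step further: rod#13, rod#6, rod#11 (7 so far).
One step further: rod#5 (8 so far).
No other element is forced above rod#12 by the given relations, so the count is 8.

8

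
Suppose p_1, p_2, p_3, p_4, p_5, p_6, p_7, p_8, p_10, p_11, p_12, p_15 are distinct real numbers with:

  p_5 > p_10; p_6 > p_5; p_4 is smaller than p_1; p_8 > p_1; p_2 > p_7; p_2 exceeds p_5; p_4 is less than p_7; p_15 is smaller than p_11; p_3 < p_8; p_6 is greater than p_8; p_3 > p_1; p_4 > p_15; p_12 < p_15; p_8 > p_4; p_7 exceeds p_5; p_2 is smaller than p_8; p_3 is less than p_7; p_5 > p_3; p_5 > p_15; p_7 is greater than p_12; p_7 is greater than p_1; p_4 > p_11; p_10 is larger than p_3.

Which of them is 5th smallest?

p_1

Chaining the given pairs: p_12 < p_15 < p_11 < p_4 < p_1 < p_3 < p_10 < p_5 < p_7 < p_2 < p_8 < p_6.
Counting 5 from the smallest end gives p_1.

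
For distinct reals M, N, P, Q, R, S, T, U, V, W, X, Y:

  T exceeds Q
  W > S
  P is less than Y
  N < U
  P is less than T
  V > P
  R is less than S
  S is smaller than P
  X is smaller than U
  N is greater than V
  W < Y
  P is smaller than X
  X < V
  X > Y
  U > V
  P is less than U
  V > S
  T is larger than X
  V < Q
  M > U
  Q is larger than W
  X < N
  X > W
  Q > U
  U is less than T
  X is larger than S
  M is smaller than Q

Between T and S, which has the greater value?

S < P and P < Y give S < Y.
Then Y < X extends the chain to X.
With X < V: S < P < Y < X < V.
With V < N: S < P < Y < X < V < N.
Then N < U extends the chain to U.
With U < M: S < P < Y < X < V < N < U < M.
With M < Q: S < P < Y < X < V < N < U < M < Q.
With Q < T: S < P < Y < X < V < N < U < M < Q < T.
So S < T; T is the larger of the two.

T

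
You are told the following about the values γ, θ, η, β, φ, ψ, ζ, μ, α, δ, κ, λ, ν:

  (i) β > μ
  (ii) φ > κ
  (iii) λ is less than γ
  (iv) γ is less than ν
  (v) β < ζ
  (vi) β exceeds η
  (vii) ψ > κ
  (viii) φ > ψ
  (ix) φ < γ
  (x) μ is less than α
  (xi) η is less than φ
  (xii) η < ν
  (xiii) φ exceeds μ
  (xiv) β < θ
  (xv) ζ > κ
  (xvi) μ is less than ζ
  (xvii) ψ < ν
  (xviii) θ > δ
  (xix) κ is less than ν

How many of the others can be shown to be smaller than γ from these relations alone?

Directly below γ: λ, φ.
One step further: η, κ, ψ, μ (6 so far).
Nothing else is reachable below γ; 6 in all.

6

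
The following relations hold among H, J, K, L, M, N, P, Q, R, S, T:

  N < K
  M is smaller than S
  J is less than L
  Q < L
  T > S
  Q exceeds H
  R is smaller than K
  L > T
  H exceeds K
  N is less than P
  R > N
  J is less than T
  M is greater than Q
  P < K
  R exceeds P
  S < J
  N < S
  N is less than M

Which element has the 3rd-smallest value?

The consecutive relations fix a unique order: N < P < R < K < H < Q < M < S < J < T < L.
Counting 3 from the smallest end gives R.

R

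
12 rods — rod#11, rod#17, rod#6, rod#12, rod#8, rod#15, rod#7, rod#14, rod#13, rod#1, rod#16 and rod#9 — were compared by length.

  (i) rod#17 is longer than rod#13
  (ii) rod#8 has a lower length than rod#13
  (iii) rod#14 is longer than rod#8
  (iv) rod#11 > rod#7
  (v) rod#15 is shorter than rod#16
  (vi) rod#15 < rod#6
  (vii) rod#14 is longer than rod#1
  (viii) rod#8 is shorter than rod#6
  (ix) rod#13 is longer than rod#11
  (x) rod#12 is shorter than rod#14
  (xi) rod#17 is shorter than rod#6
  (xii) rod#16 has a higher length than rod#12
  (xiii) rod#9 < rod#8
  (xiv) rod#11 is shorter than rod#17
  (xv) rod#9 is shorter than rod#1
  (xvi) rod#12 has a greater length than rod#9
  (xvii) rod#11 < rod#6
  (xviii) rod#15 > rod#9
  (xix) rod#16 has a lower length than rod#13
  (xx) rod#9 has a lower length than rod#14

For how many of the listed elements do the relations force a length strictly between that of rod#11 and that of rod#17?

1

The relations place rod#11 below rod#17. An element lies strictly between them when it is forced above rod#11 and also forced below rod#17.
Above rod#11: {rod#13, rod#6}. Below rod#17: {rod#9, rod#12, rod#15, rod#7, rod#16, rod#8, rod#13}.
Intersection: {rod#13} — 1.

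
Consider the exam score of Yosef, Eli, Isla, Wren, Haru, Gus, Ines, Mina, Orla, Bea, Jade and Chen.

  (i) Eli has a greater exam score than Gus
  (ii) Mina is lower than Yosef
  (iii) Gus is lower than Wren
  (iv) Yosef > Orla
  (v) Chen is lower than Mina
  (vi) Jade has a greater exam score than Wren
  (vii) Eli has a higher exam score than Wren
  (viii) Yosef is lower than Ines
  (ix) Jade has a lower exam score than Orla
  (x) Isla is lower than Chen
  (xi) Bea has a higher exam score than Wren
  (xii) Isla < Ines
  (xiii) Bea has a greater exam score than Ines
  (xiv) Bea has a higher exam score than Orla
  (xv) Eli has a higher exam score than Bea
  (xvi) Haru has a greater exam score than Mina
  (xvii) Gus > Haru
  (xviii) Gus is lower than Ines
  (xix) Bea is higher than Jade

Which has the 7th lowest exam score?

Chaining the given pairs: Isla < Chen < Mina < Haru < Gus < Wren < Jade < Orla < Yosef < Ines < Bea < Eli.
Counting 7 from the smallest end gives Jade.

Jade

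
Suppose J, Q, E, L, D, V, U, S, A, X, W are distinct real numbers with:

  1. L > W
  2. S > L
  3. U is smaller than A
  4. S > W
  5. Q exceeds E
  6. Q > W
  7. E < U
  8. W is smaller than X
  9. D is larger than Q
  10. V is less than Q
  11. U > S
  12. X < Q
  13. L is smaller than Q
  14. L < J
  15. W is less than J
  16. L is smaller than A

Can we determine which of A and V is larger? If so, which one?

undetermined

Following every chain through V: above V we get Q, D.
A is not reached, and no chain runs the other way from A to V.
So the given relations leave the order of V and A undetermined.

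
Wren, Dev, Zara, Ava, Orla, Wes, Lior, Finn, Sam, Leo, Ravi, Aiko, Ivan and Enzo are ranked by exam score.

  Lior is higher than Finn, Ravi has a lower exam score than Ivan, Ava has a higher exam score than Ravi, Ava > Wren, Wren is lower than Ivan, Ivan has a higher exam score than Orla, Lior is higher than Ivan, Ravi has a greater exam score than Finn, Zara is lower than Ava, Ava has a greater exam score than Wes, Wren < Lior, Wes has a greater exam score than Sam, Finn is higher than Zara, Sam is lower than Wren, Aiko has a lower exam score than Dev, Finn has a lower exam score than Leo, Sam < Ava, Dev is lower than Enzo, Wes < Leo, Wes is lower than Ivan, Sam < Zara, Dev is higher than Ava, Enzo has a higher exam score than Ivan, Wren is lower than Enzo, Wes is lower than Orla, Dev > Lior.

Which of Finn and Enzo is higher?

Enzo

Finn < Ravi < Ivan < Lior < Dev < Enzo, by transitivity through Ravi, Ivan, Lior, Dev.
So Finn < Enzo; Enzo is the higher of the two.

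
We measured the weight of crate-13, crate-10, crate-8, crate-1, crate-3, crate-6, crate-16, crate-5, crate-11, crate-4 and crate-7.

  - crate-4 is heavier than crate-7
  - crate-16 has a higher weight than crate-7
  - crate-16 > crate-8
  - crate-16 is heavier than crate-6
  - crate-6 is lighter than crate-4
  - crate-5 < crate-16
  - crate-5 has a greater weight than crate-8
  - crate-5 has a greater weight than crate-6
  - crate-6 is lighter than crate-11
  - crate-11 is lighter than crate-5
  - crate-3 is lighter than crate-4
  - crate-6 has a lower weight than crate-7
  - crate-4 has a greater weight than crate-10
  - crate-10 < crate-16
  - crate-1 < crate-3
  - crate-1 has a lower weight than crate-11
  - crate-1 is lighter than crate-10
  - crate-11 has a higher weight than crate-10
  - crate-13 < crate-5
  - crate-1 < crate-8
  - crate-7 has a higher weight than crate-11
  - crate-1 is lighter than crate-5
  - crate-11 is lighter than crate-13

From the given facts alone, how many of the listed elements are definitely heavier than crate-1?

9

The elements the relations force above crate-1 are crate-10, crate-11, crate-7, crate-13, crate-3, crate-4, crate-8, crate-5, crate-16 — no chain reaches any other.
That is 9.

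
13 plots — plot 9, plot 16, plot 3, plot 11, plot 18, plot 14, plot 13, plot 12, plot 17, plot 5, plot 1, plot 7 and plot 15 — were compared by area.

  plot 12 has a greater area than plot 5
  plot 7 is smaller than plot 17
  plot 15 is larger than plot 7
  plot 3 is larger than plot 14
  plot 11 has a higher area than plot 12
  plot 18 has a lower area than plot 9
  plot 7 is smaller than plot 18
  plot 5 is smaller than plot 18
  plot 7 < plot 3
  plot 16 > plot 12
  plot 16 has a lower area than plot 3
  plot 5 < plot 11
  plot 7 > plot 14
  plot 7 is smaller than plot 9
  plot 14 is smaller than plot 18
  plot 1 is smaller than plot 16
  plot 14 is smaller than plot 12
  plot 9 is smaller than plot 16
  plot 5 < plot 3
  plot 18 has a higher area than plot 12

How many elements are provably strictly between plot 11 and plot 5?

Chaining upward from plot 5 reaches: plot 12, plot 18, plot 9, plot 16, plot 3.
Chaining downward from plot 11 reaches: plot 14, plot 12.
Strictly between plot 5 and plot 11 are those in both lists: plot 12 — 1 element.

1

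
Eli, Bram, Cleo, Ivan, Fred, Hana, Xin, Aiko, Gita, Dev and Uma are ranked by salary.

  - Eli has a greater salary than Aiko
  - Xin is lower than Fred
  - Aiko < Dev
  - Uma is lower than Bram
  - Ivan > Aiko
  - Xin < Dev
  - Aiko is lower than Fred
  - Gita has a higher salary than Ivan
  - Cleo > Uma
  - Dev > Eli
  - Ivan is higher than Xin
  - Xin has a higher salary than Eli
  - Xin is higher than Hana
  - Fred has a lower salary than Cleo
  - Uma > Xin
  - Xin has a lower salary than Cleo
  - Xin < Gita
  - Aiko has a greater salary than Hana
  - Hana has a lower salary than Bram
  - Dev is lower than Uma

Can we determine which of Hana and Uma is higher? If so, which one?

Hana < Aiko and Aiko < Eli give Hana < Eli.
With Eli < Xin: Hana < Aiko < Eli < Xin.
With Xin < Dev: Hana < Aiko < Eli < Xin < Dev.
Then Dev < Uma extends the chain to Uma.
So Uma is higher.

Uma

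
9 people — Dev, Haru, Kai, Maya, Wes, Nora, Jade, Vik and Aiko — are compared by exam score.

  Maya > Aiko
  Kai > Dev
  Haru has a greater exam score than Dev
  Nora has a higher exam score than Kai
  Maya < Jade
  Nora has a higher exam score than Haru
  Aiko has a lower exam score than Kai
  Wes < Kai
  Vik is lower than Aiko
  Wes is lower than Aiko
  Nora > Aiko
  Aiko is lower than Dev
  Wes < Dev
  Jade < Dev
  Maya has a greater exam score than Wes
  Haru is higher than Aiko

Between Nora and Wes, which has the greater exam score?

The relevant relations are Wes < Aiko; Aiko < Maya; Maya < Jade; Jade < Dev; Dev < Kai; Kai < Nora.
Chaining these gives Wes < Aiko < Maya < Jade < Dev < Kai < Nora.
So Wes < Nora; Nora is the higher of the two.

Nora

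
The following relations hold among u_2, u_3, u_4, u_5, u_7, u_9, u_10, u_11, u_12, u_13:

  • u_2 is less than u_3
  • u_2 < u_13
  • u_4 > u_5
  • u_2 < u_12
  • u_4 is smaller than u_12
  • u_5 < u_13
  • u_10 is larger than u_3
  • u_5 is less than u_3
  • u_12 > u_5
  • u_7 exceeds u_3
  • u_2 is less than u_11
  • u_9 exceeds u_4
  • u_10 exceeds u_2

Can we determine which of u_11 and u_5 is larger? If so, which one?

Following every chain through u_5: above u_5 we get u_4, u_13, u_3, u_12, u_10, u_7, u_9.
u_11 is not reached, and no chain runs the other way from u_11 to u_5.
So the given relations leave the order of u_5 and u_11 undetermined.

undetermined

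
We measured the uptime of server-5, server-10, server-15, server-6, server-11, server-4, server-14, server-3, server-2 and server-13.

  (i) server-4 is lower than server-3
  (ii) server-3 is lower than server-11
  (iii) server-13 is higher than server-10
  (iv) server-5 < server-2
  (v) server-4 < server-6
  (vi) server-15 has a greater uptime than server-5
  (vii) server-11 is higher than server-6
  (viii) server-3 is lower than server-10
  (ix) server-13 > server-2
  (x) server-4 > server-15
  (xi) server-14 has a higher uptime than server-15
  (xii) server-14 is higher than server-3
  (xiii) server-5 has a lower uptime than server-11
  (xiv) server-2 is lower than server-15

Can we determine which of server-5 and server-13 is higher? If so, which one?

server-5 < server-2 and server-2 < server-15 give server-5 < server-15.
Then server-15 < server-4 extends the chain to server-4.
Then server-4 < server-3 extends the chain to server-3.
Then server-3 < server-10 extends the chain to server-10.
With server-10 < server-13: server-5 < server-2 < server-15 < server-4 < server-3 < server-10 < server-13.
So server-13 is higher.

server-13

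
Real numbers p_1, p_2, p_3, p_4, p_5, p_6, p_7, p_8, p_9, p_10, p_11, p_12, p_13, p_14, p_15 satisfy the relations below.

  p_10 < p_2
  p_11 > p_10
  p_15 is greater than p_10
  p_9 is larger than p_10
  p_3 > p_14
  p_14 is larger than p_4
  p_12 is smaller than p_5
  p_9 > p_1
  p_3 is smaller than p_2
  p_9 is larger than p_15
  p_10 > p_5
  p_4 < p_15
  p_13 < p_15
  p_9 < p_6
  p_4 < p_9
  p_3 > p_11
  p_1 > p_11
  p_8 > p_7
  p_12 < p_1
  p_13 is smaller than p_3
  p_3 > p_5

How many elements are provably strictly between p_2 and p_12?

4

The relations place p_12 below p_2. An element lies strictly between them when it is forced above p_12 and also forced below p_2.
Above p_12: {p_5, p_10, p_11, p_3, p_15, p_1, p_9, p_6}. Below p_2: {p_13, p_4, p_5, p_14, p_10, p_11, p_3}.
Intersection: {p_5, p_10, p_11, p_3} — 4.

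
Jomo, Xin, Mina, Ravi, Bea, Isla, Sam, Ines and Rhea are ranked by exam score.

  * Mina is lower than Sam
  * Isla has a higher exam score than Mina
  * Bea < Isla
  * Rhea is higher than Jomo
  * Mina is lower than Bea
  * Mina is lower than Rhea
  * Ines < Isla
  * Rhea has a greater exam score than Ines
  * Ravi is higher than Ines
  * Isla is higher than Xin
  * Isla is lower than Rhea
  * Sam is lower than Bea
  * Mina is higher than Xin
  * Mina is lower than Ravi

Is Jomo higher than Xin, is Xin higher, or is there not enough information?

undetermined

Following every chain through Xin: above Xin we get Mina, Sam, Bea, Isla, Ravi, Rhea.
Jomo is not reached, and no chain runs the other way from Jomo to Xin.
So the given relations leave the order of Xin and Jomo undetermined.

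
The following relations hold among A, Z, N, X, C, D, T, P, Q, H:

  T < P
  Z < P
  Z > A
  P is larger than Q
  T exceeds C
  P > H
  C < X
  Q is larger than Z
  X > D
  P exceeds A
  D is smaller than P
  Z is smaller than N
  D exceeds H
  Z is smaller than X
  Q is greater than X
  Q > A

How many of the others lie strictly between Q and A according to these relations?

Chaining upward from A reaches: Z, N, X, P.
Chaining downward from Q reaches: C, H, D, Z, X.
Strictly between A and Q are those in both lists: Z, X — 2 elements.

2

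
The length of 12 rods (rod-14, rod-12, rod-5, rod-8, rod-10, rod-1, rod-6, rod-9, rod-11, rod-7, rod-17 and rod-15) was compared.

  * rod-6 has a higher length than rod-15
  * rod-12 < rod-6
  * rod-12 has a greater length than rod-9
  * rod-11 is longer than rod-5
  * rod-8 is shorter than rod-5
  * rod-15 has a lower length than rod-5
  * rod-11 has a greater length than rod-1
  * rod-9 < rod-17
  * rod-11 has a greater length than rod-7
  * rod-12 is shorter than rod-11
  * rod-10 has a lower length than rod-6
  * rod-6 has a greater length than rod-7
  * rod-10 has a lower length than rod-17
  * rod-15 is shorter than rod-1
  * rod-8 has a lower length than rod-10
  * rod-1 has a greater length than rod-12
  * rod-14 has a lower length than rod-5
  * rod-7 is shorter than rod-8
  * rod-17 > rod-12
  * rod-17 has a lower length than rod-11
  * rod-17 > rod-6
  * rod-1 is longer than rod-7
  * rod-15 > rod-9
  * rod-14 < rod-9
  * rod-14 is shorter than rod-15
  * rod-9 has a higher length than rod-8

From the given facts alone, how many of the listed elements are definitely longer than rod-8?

9

Directly above rod-8: rod-9, rod-10, rod-5.
One step further: rod-15, rod-12, rod-6, rod-17, rod-11 (8 so far).
One step further: rod-1 (9 so far).
No other element is forced above rod-8 by the given relations, so the count is 9.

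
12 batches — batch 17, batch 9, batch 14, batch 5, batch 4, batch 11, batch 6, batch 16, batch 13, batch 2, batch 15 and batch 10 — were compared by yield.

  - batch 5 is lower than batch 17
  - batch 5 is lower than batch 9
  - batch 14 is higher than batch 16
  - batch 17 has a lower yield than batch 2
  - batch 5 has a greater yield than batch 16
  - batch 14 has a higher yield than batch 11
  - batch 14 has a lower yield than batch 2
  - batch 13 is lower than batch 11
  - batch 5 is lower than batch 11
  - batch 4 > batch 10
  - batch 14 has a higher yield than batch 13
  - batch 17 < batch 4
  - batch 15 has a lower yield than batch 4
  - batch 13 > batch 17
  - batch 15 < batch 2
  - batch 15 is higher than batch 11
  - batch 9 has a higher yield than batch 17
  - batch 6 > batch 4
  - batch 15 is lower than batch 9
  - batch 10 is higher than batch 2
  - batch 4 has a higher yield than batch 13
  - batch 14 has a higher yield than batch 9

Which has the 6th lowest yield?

batch 15

Chaining the given pairs: batch 16 < batch 5 < batch 17 < batch 13 < batch 11 < batch 15 < batch 9 < batch 14 < batch 2 < batch 10 < batch 4 < batch 6.
Counting 6 from the smallest end gives batch 15.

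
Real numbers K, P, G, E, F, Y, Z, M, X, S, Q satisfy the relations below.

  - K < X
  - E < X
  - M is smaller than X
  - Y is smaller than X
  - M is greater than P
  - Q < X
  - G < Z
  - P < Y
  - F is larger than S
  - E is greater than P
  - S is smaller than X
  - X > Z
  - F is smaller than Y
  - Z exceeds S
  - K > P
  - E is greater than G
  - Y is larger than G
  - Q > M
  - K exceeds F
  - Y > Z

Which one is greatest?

X

Chaining downward from X: directly below it, M, S, Q, Z, K, E, Y; then P, G, F.
That covers every other element, and nothing is given above X, so X is the greatest.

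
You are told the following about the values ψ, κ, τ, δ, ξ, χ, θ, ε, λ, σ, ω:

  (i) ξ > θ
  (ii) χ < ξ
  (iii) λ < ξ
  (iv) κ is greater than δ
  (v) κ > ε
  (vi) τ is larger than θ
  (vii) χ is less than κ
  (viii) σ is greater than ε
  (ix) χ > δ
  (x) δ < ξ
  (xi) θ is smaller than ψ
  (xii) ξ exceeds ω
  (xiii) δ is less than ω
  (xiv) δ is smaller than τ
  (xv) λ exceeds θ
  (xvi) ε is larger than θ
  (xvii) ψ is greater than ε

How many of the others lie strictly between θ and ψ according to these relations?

1

Chaining upward from θ reaches: λ, τ, ε, σ, ξ, κ.
Chaining downward from ψ reaches: ε.
Strictly between θ and ψ are those in both lists: ε — 1 element.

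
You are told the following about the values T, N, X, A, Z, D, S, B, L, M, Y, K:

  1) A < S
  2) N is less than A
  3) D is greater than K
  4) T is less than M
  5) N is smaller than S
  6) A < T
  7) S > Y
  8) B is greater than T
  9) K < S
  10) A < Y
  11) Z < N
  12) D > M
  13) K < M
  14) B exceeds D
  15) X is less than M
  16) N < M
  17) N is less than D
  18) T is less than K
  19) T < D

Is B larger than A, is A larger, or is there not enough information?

A < T < K < M < D < B, by transitivity through T, K, M, D.
So B is larger.

B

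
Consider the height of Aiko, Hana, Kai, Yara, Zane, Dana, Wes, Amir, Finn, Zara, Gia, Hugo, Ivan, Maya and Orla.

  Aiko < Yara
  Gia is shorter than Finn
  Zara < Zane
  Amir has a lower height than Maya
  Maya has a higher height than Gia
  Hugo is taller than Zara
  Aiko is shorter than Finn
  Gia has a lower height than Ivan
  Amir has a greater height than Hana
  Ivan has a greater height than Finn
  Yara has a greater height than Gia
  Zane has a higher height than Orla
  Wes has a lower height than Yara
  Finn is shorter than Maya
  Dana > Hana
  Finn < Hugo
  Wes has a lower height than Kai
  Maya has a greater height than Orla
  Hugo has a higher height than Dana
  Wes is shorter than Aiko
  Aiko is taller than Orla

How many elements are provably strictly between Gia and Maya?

The relations place Gia below Maya. An element lies strictly between them when it is forced above Gia and also forced below Maya.
Above Gia: {Finn, Ivan, Yara, Hugo}. Below Maya: {Hana, Wes, Orla, Aiko, Finn, Amir}.
Intersection: {Finn} — 1.

1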